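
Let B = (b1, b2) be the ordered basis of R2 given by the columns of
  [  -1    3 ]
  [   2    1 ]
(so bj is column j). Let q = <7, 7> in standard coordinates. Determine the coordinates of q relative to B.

Write q = c_1 b1 + c_2 b2 and solve for the c_i.
System: -c_1 + 3c_2 = 7, 2c_1 + c_2 = 7; solving gives c_1 = 2, c_2 = 3.
Check: 2b1 + 3b2 = <7, 7>.

<2, 3>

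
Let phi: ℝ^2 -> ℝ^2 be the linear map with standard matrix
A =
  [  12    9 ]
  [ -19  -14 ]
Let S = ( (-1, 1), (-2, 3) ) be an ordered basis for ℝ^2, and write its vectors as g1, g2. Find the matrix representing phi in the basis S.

[[-1, -1], [2, -1]]

Let P have columns g1, g2. Then [phi]_S = P^(-1) A P.
Here det P = -1, so P^(-1) is integer; computing A P first and then P^(-1)(A P) gives [[-1, -1], [2, -1]].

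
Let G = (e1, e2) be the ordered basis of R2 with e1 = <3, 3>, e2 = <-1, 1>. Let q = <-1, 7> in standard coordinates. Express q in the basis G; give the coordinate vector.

<1, 4>

We seek scalars with c_1 e1 + c_2 e2 = q; equivalently solve M c = q where the columns of M are e1, e2.
System: 3c_1 - c_2 = -1, 3c_1 + c_2 = 7; solving gives c_1 = 1, c_2 = 4.
Check: e1 + 4e2 = <-1, 7>.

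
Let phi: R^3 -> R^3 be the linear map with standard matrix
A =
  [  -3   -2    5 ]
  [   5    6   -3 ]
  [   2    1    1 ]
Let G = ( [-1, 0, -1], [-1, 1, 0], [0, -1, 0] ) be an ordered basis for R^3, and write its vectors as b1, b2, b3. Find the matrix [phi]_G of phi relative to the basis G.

Let P have columns b1, ..., b3. Then [phi]_G = P^(-1) A P.
Here det P = -1, so P^(-1) is integer; computing A P first and then P^(-1)(A P) gives [[3, 1, 1], [-1, -2, -3], [1, -3, 3]].

[[3, 1, 1], [-1, -2, -3], [1, -3, 3]]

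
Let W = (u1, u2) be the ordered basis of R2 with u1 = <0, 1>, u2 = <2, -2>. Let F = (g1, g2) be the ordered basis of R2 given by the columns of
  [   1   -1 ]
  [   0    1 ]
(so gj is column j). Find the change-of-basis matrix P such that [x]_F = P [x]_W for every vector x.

[[1, 0], [1, -2]]

Take x = uj: its W-coordinates are the j-th standard unit vector, so P e_j — column j of P — equals [uj]_F.
u1 = g1 + g2, giving column 1 = <1, 1>; repeating for each j gives P = [[1, 0], [1, -2]].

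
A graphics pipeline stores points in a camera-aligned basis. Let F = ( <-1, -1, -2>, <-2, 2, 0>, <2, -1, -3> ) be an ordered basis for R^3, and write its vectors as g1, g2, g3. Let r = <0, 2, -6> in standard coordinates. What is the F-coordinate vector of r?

We seek scalars with c_1 g1 + ... + c_3 g3 = r; equivalently solve M c = r where the columns of M are g1, ..., g3.
Row-reducing the augmented matrix [M | r] gives c = (0, 2, 2).
Check: 0·g1 + 2g2 + 2g3 = <0, 2, -6>.

<0, 2, 2>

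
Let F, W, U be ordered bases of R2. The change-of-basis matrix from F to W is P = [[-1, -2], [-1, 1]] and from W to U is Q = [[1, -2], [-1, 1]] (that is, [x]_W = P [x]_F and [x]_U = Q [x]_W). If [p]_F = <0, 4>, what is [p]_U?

First [p]_W = P [p]_F = <-8, 4>.
Then [p]_U = Q [p]_W = <-16, 12>.

<-16, 12>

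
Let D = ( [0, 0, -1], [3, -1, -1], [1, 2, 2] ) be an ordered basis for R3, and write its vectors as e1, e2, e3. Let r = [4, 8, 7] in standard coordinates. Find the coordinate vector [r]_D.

[1, 0, 4]

Write r = c_1 e1 + ... + c_3 e3 and solve for the c_i.
Row-reducing the augmented matrix [M | r] gives c = (1, 0, 4).
Check: e1 + 0·e2 + 4e3 = [4, 8, 7].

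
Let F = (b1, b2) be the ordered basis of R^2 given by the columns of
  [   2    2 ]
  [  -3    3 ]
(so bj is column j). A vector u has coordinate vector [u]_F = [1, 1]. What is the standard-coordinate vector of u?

The coordinates say u = b1 + b2; adding the scaled basis vectors gives [4, 0].

[4, 0]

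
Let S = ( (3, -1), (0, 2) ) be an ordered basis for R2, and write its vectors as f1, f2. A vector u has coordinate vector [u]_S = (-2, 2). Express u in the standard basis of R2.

By definition u = -2f1 + 2f2.
Summing componentwise gives (-6, 6).

(-6, 6)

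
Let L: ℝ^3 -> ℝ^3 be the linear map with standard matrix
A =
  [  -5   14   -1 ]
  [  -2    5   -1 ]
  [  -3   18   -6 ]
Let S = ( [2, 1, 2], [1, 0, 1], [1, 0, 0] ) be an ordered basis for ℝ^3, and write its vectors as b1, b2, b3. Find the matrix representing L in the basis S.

[[-1, -3, -2], [2, -3, 1], [2, 3, -2]]

Let P have columns b1, ..., b3. Then [L]_S = P^(-1) A P.
Here det P = 1, so P^(-1) is integer; computing A P first and then P^(-1)(A P) gives [[-1, -3, -2], [2, -3, 1], [2, 3, -2]].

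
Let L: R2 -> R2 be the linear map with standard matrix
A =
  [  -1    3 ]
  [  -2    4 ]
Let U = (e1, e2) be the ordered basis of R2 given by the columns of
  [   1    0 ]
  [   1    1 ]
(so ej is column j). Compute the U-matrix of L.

[[2, 3], [0, 1]]

The j-th column of [L]_U is [L(ej)]_U.
L(e1) = A e1 = [2, 2] = 2e1 + 0·e2, so column 1 is [2, 0].
Repeating for e2 and assembling the columns gives [[2, 3], [0, 1]].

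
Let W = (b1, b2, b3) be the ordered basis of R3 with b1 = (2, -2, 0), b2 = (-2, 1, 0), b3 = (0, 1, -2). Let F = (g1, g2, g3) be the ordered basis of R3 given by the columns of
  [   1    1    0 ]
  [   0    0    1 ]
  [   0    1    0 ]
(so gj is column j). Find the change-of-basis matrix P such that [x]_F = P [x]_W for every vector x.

Let M have columns bj and N have columns gj. Then for every x, N [x]_F = x = M [x]_W, so P = N^(-1) M.
Since det N = -1, N^(-1) has integer entries; multiplying gives P = [[2, -2, 2], [0, 0, -2], [-2, 1, 1]].

[[2, -2, 2], [0, 0, -2], [-2, 1, 1]]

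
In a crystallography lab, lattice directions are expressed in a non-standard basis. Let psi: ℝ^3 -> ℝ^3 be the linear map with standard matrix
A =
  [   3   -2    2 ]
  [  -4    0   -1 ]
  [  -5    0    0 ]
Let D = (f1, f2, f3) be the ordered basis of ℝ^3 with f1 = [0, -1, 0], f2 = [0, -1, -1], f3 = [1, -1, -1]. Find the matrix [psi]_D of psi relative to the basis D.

The j-th column of [psi]_D is [psi(fj)]_D.
psi(f1) = A f1 = [2, 0, 0] = 0·f1 - 2f2 + 2f3, so column 1 is [0, -2, 2].
Repeating for f2, f3 and assembling the columns gives [[0, -1, -2], [-2, 0, 2], [2, 0, 3]].

[[0, -1, -2], [-2, 0, 2], [2, 0, 3]]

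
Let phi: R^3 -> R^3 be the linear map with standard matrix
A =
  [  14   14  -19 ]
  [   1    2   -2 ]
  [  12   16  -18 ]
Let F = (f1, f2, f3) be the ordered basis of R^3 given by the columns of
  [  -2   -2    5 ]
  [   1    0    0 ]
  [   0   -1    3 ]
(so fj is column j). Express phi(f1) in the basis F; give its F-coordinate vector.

Compute phi(f1) = A f1 = (-14, 0, -8) in standard coordinates.
Then write this in F-coordinates: solve for y in y_1 f1 + ... + y_3 f3 = (-14, 0, -8).
This gives y = (0, 2, -2), which is column 1 of [phi]_F.

(0, 2, -2)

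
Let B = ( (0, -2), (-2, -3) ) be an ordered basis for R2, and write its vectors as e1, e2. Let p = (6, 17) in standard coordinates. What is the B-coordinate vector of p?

We seek scalars with c_1 e1 + c_2 e2 = p; equivalently solve M c = p where the columns of M are e1, e2.
System: 0c_1 - 2c_2 = 6, -2c_1 - 3c_2 = 17; solving gives c_1 = -4, c_2 = -3.
Check: -4e1 - 3e2 = (6, 17).

(-4, -3)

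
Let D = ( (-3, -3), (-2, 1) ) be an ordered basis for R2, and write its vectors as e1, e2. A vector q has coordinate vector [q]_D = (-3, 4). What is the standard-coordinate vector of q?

(1, 13)

By definition q = -3e1 + 4e2.
Summing componentwise gives (1, 13).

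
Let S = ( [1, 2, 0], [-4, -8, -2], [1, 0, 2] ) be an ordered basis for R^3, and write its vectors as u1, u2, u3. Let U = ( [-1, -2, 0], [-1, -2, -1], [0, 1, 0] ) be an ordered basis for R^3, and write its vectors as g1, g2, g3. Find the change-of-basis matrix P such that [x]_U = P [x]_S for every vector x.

Column j of P is [uj]_U, since P maps S-coordinates to U-coordinates.
Expressing u1 in U: u1 = -g1 + 0·g2 + 0·g3, so column 1 of P is [-1, 0, 0].
Doing the same for each uj gives P = [[-1, 2, 1], [0, 2, -2], [0, 0, -2]].

[[-1, 2, 1], [0, 2, -2], [0, 0, -2]]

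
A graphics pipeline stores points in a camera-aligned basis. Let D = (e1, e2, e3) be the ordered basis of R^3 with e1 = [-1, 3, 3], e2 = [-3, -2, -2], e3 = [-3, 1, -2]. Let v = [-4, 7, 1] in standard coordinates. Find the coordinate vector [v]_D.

We seek scalars with c_1 e1 + ... + c_3 e3 = v; equivalently solve M c = v where the columns of M are e1, ..., e3.
Gaussian elimination on [M | v] yields c = (1, -1, 2).
Check: e1 - e2 + 2e3 = [-4, 7, 1].

[1, -1, 2]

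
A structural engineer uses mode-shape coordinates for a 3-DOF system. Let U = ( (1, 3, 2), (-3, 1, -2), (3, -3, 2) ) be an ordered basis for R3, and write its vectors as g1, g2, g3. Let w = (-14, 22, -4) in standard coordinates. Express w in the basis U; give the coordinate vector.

Write w = c_1 g1 + ... + c_3 g3 and solve for the c_i.
Solving this 3x3 system gives c = (4, 4, -2).
Check: 4g1 + 4g2 - 2g3 = (-14, 22, -4).

(4, 4, -2)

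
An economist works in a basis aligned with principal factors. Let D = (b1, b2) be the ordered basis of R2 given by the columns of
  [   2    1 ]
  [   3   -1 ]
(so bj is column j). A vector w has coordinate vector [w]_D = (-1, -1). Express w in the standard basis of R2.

(-3, -2)

The coordinates say w = -b1 - b2; adding the scaled basis vectors gives (-3, -2).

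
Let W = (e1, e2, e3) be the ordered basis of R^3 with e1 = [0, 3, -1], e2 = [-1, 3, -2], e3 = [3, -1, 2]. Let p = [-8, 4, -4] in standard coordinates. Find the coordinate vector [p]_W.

Write p = c_1 e1 + ... + c_3 e3 and solve for the c_i.
Solving this 3x3 system gives c = (4, -4, -4).
Check: 4e1 - 4e2 - 4e3 = [-8, 4, -4].

[4, -4, -4]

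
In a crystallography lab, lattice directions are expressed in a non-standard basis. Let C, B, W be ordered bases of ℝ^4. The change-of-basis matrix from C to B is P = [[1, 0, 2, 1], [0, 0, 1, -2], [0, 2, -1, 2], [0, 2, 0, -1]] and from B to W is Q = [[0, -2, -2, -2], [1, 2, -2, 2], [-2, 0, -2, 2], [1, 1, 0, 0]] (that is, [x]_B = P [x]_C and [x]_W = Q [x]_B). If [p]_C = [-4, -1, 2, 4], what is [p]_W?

[16, -28, -28, -2]

First [p]_B = P [p]_C = [4, -6, 4, -6].
Then [p]_W = Q [p]_B = [16, -28, -28, -2].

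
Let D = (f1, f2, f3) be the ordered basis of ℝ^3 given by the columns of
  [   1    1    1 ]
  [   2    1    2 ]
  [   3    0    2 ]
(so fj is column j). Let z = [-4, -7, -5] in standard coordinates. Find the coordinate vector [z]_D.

We seek scalars with c_1 f1 + ... + c_3 f3 = z; equivalently solve M c = z where the columns of M are f1, ..., f3.
Row-reducing the augmented matrix [M | z] gives c = (1, -1, -4).
Check: f1 - f2 - 4f3 = [-4, -7, -5].

[1, -1, -4]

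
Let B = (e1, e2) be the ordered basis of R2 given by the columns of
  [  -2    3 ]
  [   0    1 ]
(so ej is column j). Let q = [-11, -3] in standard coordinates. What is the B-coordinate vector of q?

[1, -3]

We seek scalars with c_1 e1 + c_2 e2 = q; equivalently solve M c = q where the columns of M are e1, e2.
System: -2c_1 + 3c_2 = -11, 0c_1 + c_2 = -3; solving gives c_1 = 1, c_2 = -3.
Check: e1 - 3e2 = [-11, -3].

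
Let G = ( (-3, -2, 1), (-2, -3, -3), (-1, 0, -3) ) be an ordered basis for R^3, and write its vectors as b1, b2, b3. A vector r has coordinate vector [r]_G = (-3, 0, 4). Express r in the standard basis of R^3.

By definition r = -3b1 + 0·b2 + 4b3.
Summing componentwise gives (5, 6, -15).

(5, 6, -15)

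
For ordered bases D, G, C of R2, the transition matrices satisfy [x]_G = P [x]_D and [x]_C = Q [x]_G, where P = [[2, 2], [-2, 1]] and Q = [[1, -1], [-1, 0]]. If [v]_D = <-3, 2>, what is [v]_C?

First [v]_G = P [v]_D = <-2, 8>.
Then [v]_C = Q [v]_G = <-10, 2>.

<-10, 2>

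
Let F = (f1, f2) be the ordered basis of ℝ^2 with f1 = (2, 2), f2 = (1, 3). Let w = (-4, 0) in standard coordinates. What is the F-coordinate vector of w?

(-3, 2)

Write w = c_1 f1 + c_2 f2 and solve for the c_i.
System: 2c_1 + c_2 = -4, 2c_1 + 3c_2 = 0; solving gives c_1 = -3, c_2 = 2.
Check: -3f1 + 2f2 = (-4, 0).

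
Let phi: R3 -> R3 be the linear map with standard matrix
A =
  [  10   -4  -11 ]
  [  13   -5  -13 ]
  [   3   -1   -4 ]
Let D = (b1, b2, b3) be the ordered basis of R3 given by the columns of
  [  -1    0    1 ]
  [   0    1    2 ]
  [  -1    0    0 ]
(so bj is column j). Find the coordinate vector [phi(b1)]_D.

(-1, 0, 0)

Column 1 of [phi]_D is the D-coordinate vector of phi(b1).
In standard coordinates phi(b1) = A b1 = (1, 0, 1).
Converting to D: (1, 0, 1) = -b1 + 0·b2 + 0·b3, so the coordinate vector is (-1, 0, 0).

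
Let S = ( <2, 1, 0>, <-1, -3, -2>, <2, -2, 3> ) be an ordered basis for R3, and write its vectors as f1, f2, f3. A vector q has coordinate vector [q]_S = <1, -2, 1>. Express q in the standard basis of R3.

<6, 5, 7>

The coordinates say q = f1 - 2f2 + f3; adding the scaled basis vectors gives <6, 5, 7>.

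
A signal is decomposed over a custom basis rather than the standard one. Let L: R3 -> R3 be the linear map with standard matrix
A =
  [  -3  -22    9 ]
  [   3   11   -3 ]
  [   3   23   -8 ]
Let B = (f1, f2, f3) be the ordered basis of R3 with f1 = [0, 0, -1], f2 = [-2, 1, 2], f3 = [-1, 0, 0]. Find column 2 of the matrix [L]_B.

[-3, -1, 0]

Column 2 of [L]_B is the B-coordinate vector of L(f2).
In standard coordinates L(f2) = A f2 = [2, -1, 1].
Converting to B: [2, -1, 1] = -3f1 - f2 + 0·f3, so the coordinate vector is [-3, -1, 0].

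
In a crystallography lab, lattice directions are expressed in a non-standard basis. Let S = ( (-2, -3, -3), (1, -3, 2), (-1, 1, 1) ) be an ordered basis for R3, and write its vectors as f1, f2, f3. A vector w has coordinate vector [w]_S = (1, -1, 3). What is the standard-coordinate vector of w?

By definition w = f1 - f2 + 3f3.
Summing componentwise gives (-6, 3, -2).

(-6, 3, -2)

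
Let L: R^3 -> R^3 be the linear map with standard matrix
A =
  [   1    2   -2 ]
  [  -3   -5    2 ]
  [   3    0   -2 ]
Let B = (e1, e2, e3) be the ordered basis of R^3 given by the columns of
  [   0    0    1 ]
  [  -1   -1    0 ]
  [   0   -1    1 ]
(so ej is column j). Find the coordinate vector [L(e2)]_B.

[-1, -2, 0]

Column 2 of [L]_B is the B-coordinate vector of L(e2).
In standard coordinates L(e2) = A e2 = [0, 3, 2].
Converting to B: [0, 3, 2] = -e1 - 2e2 + 0·e3, so the coordinate vector is [-1, -2, 0].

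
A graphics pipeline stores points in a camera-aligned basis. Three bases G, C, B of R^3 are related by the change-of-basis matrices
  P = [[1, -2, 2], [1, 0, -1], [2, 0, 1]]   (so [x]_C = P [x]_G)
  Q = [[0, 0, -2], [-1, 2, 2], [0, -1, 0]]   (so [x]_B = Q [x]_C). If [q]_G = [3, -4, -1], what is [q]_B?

[-10, 9, -4]

First [q]_C = P [q]_G = [9, 4, 5].
Then [q]_B = Q [q]_C = [-10, 9, -4].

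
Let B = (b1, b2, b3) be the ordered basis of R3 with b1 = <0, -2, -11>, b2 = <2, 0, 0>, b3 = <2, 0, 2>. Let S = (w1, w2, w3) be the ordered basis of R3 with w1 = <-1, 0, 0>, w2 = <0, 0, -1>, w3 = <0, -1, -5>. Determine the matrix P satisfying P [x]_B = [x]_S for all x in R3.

Let M have columns bj and N have columns wj. Then for every x, N [x]_S = x = M [x]_B, so P = N^(-1) M.
Since det N = 1, N^(-1) has integer entries; multiplying gives P = [[0, -2, -2], [1, 0, -2], [2, 0, 0]].

[[0, -2, -2], [1, 0, -2], [2, 0, 0]]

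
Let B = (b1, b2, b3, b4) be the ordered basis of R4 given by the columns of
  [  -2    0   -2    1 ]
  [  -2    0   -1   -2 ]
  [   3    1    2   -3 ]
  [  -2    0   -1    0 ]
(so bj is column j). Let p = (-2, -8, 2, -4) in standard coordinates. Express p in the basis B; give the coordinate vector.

(2, 2, 0, 2)

[p]_B is the unique c with M c = p, where M has columns b1, ..., b4.
Solving this 4x4 system gives c = (2, 2, 0, 2).
Check: 2b1 + 2b2 + 0·b3 + 2b4 = (-2, -8, 2, -4).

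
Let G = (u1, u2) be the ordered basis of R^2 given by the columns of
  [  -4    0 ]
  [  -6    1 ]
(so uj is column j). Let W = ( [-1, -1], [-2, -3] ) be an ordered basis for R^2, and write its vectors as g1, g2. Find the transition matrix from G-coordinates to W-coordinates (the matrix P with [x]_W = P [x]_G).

[[0, 2], [2, -1]]

Column j of P is [uj]_W, since P maps G-coordinates to W-coordinates.
Expressing u1 in W: u1 = 0·g1 + 2g2, so column 1 of P is [0, 2].
Doing the same for each uj gives P = [[0, 2], [2, -1]].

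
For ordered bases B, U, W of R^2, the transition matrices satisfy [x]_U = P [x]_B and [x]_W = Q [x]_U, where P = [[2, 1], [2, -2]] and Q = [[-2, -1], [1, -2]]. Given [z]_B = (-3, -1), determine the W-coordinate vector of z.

Composing the changes, [z]_W = Q P [z]_B.
Q P = [[-6, 0], [-2, 5]]; applying this to (-3, -1) gives (18, 1).

(18, 1)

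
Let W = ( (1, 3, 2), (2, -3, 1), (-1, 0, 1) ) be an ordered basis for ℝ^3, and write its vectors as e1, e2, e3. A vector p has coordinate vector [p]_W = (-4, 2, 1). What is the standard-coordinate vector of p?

The coordinates say p = -4e1 + 2e2 + e3; adding the scaled basis vectors gives (-1, -18, -5).

(-1, -18, -5)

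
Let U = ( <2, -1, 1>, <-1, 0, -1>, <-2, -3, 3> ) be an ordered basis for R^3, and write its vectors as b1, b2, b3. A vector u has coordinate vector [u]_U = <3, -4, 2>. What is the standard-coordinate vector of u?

The coordinates say u = 3b1 - 4b2 + 2b3; adding the scaled basis vectors gives <6, -9, 13>.

<6, -9, 13>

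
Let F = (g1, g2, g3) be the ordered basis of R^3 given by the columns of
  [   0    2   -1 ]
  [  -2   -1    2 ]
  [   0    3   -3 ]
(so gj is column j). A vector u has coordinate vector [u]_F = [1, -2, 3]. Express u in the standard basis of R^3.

By definition u = g1 - 2g2 + 3g3.
Summing componentwise gives [-7, 6, -15].

[-7, 6, -15]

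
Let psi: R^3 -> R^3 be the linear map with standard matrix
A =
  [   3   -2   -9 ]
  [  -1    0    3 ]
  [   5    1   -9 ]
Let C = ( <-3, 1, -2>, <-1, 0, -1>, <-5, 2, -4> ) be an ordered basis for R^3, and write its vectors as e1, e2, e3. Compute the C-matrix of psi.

Let P have columns e1, ..., e3. Then [psi]_C = P^(-1) A P.
Here det P = -1, so P^(-1) is integer; computing A P first and then P^(-1)(A P) gives [[-3, -2, -1], [2, 0, 1], [0, 0, -3]].

[[-3, -2, -1], [2, 0, 1], [0, 0, -3]]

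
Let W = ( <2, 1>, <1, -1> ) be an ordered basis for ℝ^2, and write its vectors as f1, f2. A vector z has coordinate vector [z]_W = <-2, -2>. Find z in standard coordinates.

The coordinates say z = -2f1 - 2f2; adding the scaled basis vectors gives <-6, 0>.

<-6, 0>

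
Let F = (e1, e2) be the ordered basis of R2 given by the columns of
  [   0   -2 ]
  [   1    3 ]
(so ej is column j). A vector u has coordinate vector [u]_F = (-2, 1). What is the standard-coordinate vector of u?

(-2, 1)

u = M [u]_F, where M has columns e1, e2.
Carrying out the matrix-vector product, u = (-2, 1).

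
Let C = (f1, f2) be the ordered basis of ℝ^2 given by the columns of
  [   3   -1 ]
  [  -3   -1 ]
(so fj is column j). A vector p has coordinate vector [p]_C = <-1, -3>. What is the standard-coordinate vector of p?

<0, 6>

The coordinates say p = -f1 - 3f2; adding the scaled basis vectors gives <0, 6>.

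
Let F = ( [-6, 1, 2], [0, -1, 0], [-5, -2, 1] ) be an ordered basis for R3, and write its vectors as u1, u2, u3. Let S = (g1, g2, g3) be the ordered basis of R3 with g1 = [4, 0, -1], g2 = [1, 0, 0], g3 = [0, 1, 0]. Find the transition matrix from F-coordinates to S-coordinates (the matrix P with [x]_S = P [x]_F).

[[-2, 0, -1], [2, 0, -1], [1, -1, -2]]

Take x = uj: its F-coordinates are the j-th standard unit vector, so P e_j — column j of P — equals [uj]_S.
u1 = -2g1 + 2g2 + g3, giving column 1 = [-2, 2, 1]; repeating for each j gives P = [[-2, 0, -1], [2, 0, -1], [1, -1, -2]].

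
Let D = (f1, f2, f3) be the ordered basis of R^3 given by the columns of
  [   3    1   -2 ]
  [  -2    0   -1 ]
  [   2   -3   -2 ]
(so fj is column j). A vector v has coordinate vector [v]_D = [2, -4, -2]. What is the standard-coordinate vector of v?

[6, -2, 20]

The coordinates say v = 2f1 - 4f2 - 2f3; adding the scaled basis vectors gives [6, -2, 20].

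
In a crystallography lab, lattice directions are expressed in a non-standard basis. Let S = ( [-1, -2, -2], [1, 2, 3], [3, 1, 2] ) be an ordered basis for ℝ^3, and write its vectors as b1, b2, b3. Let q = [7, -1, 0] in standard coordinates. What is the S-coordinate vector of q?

[q]_S is the unique c with M c = q, where M has columns b1, ..., b3.
Gaussian elimination on [M | q] yields c = (0, -2, 3).
Check: 0·b1 - 2b2 + 3b3 = [7, -1, 0].

[0, -2, 3]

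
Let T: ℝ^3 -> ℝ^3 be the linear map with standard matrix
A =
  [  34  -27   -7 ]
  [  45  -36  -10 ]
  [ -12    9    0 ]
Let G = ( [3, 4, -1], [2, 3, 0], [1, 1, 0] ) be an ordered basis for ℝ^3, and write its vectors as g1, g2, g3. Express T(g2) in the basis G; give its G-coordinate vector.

Column 2 of [T]_G is the G-coordinate vector of T(g2).
In standard coordinates T(g2) = A g2 = [-13, -18, 3].
Converting to G: [-13, -18, 3] = -3g1 - 2g2 + 0·g3, so the coordinate vector is [-3, -2, 0].

[-3, -2, 0]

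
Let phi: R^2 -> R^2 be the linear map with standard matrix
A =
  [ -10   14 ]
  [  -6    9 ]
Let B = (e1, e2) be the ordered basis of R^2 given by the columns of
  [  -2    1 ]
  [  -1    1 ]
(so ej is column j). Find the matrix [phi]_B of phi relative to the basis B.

[[-3, -1], [0, 2]]

The j-th column of [phi]_B is [phi(ej)]_B.
phi(e1) = A e1 = [6, 3] = -3e1 + 0·e2, so column 1 is [-3, 0].
Repeating for e2 and assembling the columns gives [[-3, -1], [0, 2]].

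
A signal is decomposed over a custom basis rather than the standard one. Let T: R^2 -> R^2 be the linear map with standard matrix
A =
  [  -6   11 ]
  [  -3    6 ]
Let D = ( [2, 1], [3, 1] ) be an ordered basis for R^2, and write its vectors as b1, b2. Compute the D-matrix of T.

Let P have columns b1, b2. Then [T]_D = P^(-1) A P.
Here det P = -1, so P^(-1) is integer; computing A P first and then P^(-1)(A P) gives [[1, -2], [-1, -1]].

[[1, -2], [-1, -1]]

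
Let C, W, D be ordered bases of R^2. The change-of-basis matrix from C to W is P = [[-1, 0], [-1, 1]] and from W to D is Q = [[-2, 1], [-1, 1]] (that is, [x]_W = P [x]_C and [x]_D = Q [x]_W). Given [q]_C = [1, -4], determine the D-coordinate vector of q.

Apply P to get W-coordinates [-1, -5], then Q to get D-coordinates.
The result is [q]_D = [-3, -4].

[-3, -4]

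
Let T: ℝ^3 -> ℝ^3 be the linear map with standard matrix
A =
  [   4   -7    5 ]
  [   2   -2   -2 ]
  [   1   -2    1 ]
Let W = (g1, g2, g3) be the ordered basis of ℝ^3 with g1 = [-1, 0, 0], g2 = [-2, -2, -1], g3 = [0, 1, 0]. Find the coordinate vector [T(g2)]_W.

[1, -1, 0]

Column 2 of [T]_W is the W-coordinate vector of T(g2).
In standard coordinates T(g2) = A g2 = [1, 2, 1].
Converting to W: [1, 2, 1] = g1 - g2 + 0·g3, so the coordinate vector is [1, -1, 0].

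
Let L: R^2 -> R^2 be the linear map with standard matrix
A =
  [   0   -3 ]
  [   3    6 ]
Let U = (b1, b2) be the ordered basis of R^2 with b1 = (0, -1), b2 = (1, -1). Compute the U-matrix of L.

[[3, 0], [3, 3]]

The j-th column of [L]_U is [L(bj)]_U.
L(b1) = A b1 = (3, -6) = 3b1 + 3b2, so column 1 is (3, 3).
Repeating for b2 and assembling the columns gives [[3, 0], [3, 3]].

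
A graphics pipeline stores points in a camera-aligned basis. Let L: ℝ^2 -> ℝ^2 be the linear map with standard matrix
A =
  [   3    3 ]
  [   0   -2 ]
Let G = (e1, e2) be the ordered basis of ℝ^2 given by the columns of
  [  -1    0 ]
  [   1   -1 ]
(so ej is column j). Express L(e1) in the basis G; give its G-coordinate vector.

Column 1 of [L]_G is the G-coordinate vector of L(e1).
In standard coordinates L(e1) = A e1 = (0, -2).
Converting to G: (0, -2) = 0·e1 + 2e2, so the coordinate vector is (0, 2).

(0, 2)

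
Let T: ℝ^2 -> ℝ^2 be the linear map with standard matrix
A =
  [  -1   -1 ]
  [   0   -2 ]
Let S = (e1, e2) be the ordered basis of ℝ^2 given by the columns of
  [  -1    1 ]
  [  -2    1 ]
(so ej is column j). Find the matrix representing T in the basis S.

The j-th column of [T]_S is [T(ej)]_S.
T(e1) = A e1 = [3, 4] = -e1 + 2e2, so column 1 is [-1, 2].
Repeating for e2 and assembling the columns gives [[-1, 0], [2, -2]].

[[-1, 0], [2, -2]]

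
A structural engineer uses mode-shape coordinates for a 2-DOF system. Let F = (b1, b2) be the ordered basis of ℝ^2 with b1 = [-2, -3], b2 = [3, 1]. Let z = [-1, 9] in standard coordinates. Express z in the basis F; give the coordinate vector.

[-4, -3]

[z]_F is the unique c with M c = z, where M has columns b1, b2.
System: -2c_1 + 3c_2 = -1, -3c_1 + c_2 = 9; solving gives c_1 = -4, c_2 = -3.
Check: -4b1 - 3b2 = [-1, 9].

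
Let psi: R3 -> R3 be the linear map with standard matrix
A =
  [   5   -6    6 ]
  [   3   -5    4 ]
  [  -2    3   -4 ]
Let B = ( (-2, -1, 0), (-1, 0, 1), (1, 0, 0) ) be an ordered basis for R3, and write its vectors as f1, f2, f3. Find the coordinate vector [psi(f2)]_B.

(-1, -2, -3)

Compute psi(f2) = A f2 = (1, 1, -2) in standard coordinates.
Then write this in B-coordinates: solve for y in y_1 f1 + ... + y_3 f3 = (1, 1, -2).
This gives y = (-1, -2, -3), which is column 2 of [psi]_B.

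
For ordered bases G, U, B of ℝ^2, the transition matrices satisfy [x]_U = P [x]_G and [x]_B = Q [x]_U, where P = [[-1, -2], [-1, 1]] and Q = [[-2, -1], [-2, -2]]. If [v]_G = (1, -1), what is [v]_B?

(0, 2)

Composing the changes, [v]_B = Q P [v]_G.
Q P = [[3, 3], [4, 2]]; applying this to (1, -1) gives (0, 2).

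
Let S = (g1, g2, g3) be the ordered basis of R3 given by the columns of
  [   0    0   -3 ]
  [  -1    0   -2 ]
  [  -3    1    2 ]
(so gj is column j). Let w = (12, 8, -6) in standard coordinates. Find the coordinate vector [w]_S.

We seek scalars with c_1 g1 + ... + c_3 g3 = w; equivalently solve M c = w where the columns of M are g1, ..., g3.
Row-reducing the augmented matrix [M | w] gives c = (0, 2, -4).
Check: 0·g1 + 2g2 - 4g3 = (12, 8, -6).

(0, 2, -4)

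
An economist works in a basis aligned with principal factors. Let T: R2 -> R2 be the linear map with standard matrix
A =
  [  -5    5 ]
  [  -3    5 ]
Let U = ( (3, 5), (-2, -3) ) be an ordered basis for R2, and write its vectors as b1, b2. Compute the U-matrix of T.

[[2, -3], [-2, -2]]

The j-th column of [T]_U is [T(bj)]_U.
T(b1) = A b1 = (10, 16) = 2b1 - 2b2, so column 1 is (2, -2).
Repeating for b2 and assembling the columns gives [[2, -3], [-2, -2]].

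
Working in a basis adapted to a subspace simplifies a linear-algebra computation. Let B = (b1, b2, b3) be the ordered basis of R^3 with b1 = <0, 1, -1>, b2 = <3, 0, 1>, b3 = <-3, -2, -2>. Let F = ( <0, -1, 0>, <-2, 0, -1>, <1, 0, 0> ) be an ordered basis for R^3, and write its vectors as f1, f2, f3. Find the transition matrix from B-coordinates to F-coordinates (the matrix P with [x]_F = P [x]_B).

Take x = bj: its B-coordinates are the j-th standard unit vector, so P e_j — column j of P — equals [bj]_F.
b1 = -f1 + f2 + 2f3, giving column 1 = <-1, 1, 2>; repeating for each j gives P = [[-1, 0, 2], [1, -1, 2], [2, 1, 1]].

[[-1, 0, 2], [1, -1, 2], [2, 1, 1]]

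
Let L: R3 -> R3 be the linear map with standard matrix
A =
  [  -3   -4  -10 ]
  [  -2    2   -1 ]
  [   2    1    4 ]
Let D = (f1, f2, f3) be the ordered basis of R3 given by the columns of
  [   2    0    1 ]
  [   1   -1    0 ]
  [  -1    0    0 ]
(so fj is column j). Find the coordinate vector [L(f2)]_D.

Compute L(f2) = A f2 = <4, -2, -1> in standard coordinates.
Then write this in D-coordinates: solve for y in y_1 f1 + ... + y_3 f3 = <4, -2, -1>.
This gives y = <1, 3, 2>, which is column 2 of [L]_D.

<1, 3, 2>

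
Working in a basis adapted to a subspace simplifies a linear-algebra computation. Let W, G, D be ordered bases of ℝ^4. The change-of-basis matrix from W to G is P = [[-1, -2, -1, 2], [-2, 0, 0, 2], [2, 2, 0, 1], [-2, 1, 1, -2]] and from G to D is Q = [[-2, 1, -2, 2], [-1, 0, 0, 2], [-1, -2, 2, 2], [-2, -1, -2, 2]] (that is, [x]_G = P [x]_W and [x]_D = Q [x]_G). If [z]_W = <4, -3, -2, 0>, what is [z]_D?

<-46, -30, -10, -30>

Composing the changes, [z]_D = Q P [z]_W.
Q P = [[-8, 2, 4, -8], [-3, 4, 3, -6], [5, 8, 3, -8], [-4, 2, 4, -12]]; applying this to <4, -3, -2, 0> gives <-46, -30, -10, -30>.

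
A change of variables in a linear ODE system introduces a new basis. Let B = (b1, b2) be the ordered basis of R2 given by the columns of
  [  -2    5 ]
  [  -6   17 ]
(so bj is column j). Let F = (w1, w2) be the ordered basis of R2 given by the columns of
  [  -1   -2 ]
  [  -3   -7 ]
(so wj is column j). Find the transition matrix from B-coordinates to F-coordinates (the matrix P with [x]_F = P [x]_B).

[[2, -1], [0, -2]]

Take x = bj: its B-coordinates are the j-th standard unit vector, so P e_j — column j of P — equals [bj]_F.
b1 = 2w1 + 0·w2, giving column 1 = <2, 0>; repeating for each j gives P = [[2, -1], [0, -2]].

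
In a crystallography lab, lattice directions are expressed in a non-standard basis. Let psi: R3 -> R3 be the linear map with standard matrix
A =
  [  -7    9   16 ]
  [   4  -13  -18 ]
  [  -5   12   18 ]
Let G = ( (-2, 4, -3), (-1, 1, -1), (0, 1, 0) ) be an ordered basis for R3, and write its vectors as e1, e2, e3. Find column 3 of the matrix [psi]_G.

Column 3 of [psi]_G is the G-coordinate vector of psi(e3).
In standard coordinates psi(e3) = A e3 = (9, -13, 12).
Converting to G: (9, -13, 12) = -3e1 - 3e2 + 2e3, so the coordinate vector is (-3, -3, 2).

(-3, -3, 2)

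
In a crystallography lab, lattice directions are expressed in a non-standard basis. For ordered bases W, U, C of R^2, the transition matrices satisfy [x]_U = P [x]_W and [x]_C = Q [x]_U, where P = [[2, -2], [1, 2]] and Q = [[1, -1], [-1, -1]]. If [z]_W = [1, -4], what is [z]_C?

[17, -3]

Apply P to get U-coordinates [10, -7], then Q to get C-coordinates.
The result is [z]_C = [17, -3].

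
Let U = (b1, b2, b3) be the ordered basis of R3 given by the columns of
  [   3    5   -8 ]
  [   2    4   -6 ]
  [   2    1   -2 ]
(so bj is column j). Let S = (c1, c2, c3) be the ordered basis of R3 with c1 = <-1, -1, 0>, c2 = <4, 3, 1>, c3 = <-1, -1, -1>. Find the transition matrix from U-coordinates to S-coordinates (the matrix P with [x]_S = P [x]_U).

Column j of P is [bj]_S, since P maps U-coordinates to S-coordinates.
Expressing b1 in S: b1 = 2c1 + c2 - c3, so column 1 of P is <2, 1, -1>.
Doing the same for each bj gives P = [[2, -1, 0], [1, 1, -2], [-1, 0, 0]].

[[2, -1, 0], [1, 1, -2], [-1, 0, 0]]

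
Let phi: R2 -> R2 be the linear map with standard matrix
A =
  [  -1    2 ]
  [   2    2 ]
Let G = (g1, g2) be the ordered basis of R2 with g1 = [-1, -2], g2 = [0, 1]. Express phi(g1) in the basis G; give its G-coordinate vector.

Compute phi(g1) = A g1 = [-3, -6] in standard coordinates.
Then write this in G-coordinates: solve for y in y_1 g1 + y_2 g2 = [-3, -6].
This gives y = [3, 0], which is column 1 of [phi]_G.

[3, 0]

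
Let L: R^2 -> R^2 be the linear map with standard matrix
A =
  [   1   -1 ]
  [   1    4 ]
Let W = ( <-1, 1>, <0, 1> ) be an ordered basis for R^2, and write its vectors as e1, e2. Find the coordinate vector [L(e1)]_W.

<2, 1>

Compute L(e1) = A e1 = <-2, 3> in standard coordinates.
Then write this in W-coordinates: solve for y in y_1 e1 + y_2 e2 = <-2, 3>.
This gives y = <2, 1>, which is column 1 of [L]_W.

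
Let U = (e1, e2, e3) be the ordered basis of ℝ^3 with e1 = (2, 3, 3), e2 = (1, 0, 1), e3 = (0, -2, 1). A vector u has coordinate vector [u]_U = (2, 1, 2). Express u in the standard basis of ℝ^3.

(5, 2, 9)

By definition u = 2e1 + e2 + 2e3.
Summing componentwise gives (5, 2, 9).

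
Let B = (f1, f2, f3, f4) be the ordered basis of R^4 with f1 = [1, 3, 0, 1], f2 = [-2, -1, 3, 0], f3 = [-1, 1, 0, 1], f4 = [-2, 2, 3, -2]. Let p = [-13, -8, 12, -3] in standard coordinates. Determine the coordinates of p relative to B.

Write p = c_1 f1 + ... + c_4 f4 and solve for the c_i.
Row-reducing the augmented matrix [M | p] gives c = (-3, 3, 2, 1).
Check: -3f1 + 3f2 + 2f3 + f4 = [-13, -8, 12, -3].

[-3, 3, 2, 1]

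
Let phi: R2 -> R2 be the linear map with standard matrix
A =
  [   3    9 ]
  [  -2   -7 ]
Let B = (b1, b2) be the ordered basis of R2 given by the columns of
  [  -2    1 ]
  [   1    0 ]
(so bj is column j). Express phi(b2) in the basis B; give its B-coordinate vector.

Column 2 of [phi]_B is the B-coordinate vector of phi(b2).
In standard coordinates phi(b2) = A b2 = <3, -2>.
Converting to B: <3, -2> = -2b1 - b2, so the coordinate vector is <-2, -1>.

<-2, -1>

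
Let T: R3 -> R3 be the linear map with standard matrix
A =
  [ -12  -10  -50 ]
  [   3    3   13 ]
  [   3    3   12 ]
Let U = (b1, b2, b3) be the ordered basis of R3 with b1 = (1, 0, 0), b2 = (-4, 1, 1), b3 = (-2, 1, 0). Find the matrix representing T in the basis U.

Let P have columns b1, ..., b3. Then [T]_U = P^(-1) A P.
Here det P = -1, so P^(-1) is integer; computing A P first and then P^(-1)(A P) gives [[0, 2, 2], [3, 3, -3], [0, 1, 0]].

[[0, 2, 2], [3, 3, -3], [0, 1, 0]]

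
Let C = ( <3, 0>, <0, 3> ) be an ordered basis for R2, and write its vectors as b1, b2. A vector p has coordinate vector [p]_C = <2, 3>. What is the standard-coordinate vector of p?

The coordinates say p = 2b1 + 3b2; adding the scaled basis vectors gives <6, 9>.

<6, 9>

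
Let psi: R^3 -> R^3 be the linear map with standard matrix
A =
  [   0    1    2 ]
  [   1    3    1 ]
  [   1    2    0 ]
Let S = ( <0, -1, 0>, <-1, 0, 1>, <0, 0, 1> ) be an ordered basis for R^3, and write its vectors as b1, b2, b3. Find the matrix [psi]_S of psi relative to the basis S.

Let P have columns b1, ..., b3. Then [psi]_S = P^(-1) A P.
Here det P = -1, so P^(-1) is integer; computing A P first and then P^(-1)(A P) gives [[3, 0, -1], [1, -2, -2], [-3, 1, 2]].

[[3, 0, -1], [1, -2, -2], [-3, 1, 2]]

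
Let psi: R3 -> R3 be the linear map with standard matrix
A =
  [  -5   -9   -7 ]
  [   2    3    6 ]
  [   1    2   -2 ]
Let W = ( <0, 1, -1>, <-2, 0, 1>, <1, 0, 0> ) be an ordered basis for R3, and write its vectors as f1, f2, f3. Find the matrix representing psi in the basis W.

[[-3, 2, 2], [1, -2, 3], [0, -1, 1]]

The j-th column of [psi]_W is [psi(fj)]_W.
psi(f1) = A f1 = <-2, -3, 4> = -3f1 + f2 + 0·f3, so column 1 is <-3, 1, 0>.
Repeating for f2, f3 and assembling the columns gives [[-3, 2, 2], [1, -2, 3], [0, -1, 1]].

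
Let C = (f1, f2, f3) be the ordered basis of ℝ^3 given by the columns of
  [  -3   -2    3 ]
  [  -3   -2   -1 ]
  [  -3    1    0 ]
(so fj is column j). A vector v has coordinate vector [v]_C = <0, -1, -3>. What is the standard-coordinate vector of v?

<-7, 5, -1>

v = M [v]_C, where M has columns f1, ..., f3.
Carrying out the matrix-vector product, v = <-7, 5, -1>.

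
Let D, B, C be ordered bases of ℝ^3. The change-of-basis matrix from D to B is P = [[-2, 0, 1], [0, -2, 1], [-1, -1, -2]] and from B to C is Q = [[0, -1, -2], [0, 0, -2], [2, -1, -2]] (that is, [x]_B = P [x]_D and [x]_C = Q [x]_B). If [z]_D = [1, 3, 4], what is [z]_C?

First [z]_B = P [z]_D = [2, -2, -12].
Then [z]_C = Q [z]_B = [26, 24, 30].

[26, 24, 30]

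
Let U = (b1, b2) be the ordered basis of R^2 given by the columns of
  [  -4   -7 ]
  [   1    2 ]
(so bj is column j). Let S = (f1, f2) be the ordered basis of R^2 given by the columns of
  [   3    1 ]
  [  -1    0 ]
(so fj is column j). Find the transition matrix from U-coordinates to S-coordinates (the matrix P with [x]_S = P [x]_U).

Let M have columns bj and N have columns fj. Then for every x, N [x]_S = x = M [x]_U, so P = N^(-1) M.
Since det N = 1, N^(-1) has integer entries; multiplying gives P = [[-1, -2], [-1, -1]].

[[-1, -2], [-1, -1]]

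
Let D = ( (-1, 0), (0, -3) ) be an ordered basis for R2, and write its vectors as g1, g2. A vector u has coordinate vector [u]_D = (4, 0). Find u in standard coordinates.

The coordinates say u = 4g1 + 0·g2; adding the scaled basis vectors gives (-4, 0).

(-4, 0)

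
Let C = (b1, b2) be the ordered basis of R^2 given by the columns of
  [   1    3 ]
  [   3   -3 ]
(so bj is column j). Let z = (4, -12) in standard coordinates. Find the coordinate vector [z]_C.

(-2, 2)

We seek scalars with c_1 b1 + c_2 b2 = z; equivalently solve M c = z where the columns of M are b1, b2.
System: c_1 + 3c_2 = 4, 3c_1 - 3c_2 = -12; solving gives c_1 = -2, c_2 = 2.
Check: -2b1 + 2b2 = (4, -12).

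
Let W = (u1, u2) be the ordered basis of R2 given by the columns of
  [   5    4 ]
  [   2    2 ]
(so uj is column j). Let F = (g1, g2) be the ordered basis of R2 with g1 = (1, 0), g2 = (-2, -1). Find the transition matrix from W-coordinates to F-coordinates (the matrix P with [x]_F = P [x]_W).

[[1, 0], [-2, -2]]

Column j of P is [uj]_F, since P maps W-coordinates to F-coordinates.
Expressing u1 in F: u1 = g1 - 2g2, so column 1 of P is (1, -2).
Doing the same for each uj gives P = [[1, 0], [-2, -2]].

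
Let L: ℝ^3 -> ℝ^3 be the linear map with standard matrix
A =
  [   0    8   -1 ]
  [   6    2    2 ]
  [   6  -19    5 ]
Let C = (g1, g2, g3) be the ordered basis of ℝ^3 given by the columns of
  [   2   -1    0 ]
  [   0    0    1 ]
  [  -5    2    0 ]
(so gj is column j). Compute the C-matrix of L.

[[3, 0, 3], [1, 2, -2], [2, -2, 2]]

The j-th column of [L]_C is [L(gj)]_C.
L(g1) = A g1 = (5, 2, -13) = 3g1 + g2 + 2g3, so column 1 is (3, 1, 2).
Repeating for g2, g3 and assembling the columns gives [[3, 0, 3], [1, 2, -2], [2, -2, 2]].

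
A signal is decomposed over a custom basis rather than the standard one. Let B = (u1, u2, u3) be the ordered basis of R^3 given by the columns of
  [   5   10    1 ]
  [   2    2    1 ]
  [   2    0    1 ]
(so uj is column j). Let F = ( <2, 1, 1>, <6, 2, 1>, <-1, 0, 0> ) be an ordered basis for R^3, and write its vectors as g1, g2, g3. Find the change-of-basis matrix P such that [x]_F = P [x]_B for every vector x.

Let M have columns uj and N have columns gj. Then for every x, N [x]_F = x = M [x]_B, so P = N^(-1) M.
Since det N = 1, N^(-1) has integer entries; multiplying gives P = [[2, -2, 1], [0, 2, 0], [-1, -2, 1]].

[[2, -2, 1], [0, 2, 0], [-1, -2, 1]]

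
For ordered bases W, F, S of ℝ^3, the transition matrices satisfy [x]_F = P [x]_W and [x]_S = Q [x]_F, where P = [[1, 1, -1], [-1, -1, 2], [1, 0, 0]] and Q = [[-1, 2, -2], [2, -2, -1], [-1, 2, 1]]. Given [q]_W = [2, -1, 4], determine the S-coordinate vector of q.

[13, -22, 19]

Composing the changes, [q]_S = Q P [q]_W.
Q P = [[-5, -3, 5], [3, 4, -6], [-2, -3, 5]]; applying this to [2, -1, 4] gives [13, -22, 19].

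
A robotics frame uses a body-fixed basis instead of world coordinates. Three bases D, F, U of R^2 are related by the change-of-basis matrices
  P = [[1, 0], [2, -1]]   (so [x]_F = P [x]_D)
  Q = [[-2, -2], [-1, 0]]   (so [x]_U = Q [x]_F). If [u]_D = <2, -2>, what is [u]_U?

Composing the changes, [u]_U = Q P [u]_D.
Q P = [[-6, 2], [-1, 0]]; applying this to <2, -2> gives <-16, -2>.

<-16, -2>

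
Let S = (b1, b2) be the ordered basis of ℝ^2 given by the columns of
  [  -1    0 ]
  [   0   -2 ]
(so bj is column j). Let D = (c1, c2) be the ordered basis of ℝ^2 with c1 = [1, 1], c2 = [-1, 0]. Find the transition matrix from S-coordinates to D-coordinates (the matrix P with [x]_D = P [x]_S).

Let M have columns bj and N have columns cj. Then for every x, N [x]_D = x = M [x]_S, so P = N^(-1) M.
Since det N = 1, N^(-1) has integer entries; multiplying gives P = [[0, -2], [1, -2]].

[[0, -2], [1, -2]]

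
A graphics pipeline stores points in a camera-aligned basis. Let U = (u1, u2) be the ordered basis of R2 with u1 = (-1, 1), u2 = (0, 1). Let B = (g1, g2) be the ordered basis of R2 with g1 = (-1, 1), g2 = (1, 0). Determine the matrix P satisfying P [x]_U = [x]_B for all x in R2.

Let M have columns uj and N have columns gj. Then for every x, N [x]_B = x = M [x]_U, so P = N^(-1) M.
Since det N = -1, N^(-1) has integer entries; multiplying gives P = [[1, 1], [0, 1]].

[[1, 1], [0, 1]]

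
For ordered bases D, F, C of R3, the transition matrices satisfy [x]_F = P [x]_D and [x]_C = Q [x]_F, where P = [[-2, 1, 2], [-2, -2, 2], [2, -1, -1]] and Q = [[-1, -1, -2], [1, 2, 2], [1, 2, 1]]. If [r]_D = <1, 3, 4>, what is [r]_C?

Apply P to get F-coordinates <9, 0, -5>, then Q to get C-coordinates.
The result is [r]_C = <1, -1, 4>.

<1, -1, 4>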